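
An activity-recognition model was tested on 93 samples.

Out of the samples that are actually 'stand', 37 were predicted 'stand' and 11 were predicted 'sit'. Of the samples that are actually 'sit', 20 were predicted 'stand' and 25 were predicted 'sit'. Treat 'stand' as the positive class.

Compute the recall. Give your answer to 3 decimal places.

Recall = TP/(TP+FN) = 37/(37+11) = 37/48 = 0.771

0.771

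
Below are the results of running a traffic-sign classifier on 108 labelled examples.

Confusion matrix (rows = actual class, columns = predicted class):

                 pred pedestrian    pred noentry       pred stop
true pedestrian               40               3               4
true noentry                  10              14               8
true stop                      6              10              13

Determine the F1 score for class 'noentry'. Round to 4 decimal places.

0.4746

One-vs-rest for 'noentry': TP = diagonal; FP = other classes predicted 'noentry'; FN = 'noentry' predicted as other.
F1 score = 2·TP/(2·TP+FP+FN).
noentry: TP=14, FP=3+10=13, FN=10+8=18 → 28/59 = 0.47458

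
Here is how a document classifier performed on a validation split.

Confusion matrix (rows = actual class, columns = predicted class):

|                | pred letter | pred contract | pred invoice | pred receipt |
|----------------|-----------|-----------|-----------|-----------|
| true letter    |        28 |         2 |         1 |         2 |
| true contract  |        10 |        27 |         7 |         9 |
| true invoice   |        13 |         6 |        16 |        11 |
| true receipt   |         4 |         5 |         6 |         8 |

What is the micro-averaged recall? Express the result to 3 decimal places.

0.510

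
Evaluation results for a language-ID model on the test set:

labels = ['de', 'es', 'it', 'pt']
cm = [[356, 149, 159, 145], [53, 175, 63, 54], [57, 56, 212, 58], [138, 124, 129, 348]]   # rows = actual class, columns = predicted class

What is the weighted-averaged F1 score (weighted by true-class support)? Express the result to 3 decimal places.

Per-class F1 score (2·TP/(2·TP+FP+FN)):
  de: TP=356, FP=53+57+138=248, FN=149+159+145=453 → 712/1413 = 0.5039
  es: TP=175, FP=149+56+124=329, FN=53+63+54=170 → 350/849 = 0.4122
  it: TP=212, FP=159+63+129=351, FN=57+56+58=171 → 424/946 = 0.4482
  pt: TP=348, FP=145+54+58=257, FN=138+124+129=391 → 696/1344 = 0.5179
Weighted-F1 score = Σ (supportᵢ/N)·F1 scoreᵢ with N=2276: (809/2276)·0.5039 + (345/2276)·0.4122 + (383/2276)·0.4482 + (739/2276)·0.5179 = 0.485

0.485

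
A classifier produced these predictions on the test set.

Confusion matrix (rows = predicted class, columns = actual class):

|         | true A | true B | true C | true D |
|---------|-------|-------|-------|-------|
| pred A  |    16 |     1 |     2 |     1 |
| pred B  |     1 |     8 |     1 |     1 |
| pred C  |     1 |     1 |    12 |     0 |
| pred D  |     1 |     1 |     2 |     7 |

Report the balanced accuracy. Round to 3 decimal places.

Balanced accuracy = mean of per-class recall.
  A: recall = 16/19 = 0.8421
  B: recall = 8/11 = 0.7273
  C: recall = 12/17 = 0.7059
  D: recall = 7/9 = 0.7778
Mean = (0.8421 + 0.7273 + 0.7059 + 0.7778) / 4 = 0.763

0.763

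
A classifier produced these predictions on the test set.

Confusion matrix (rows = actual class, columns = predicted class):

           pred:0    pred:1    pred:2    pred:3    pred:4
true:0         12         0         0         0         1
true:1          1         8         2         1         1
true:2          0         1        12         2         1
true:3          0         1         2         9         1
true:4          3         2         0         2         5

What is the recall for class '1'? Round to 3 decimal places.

0.615

One-vs-rest for '1': TP = diagonal; FP = other classes predicted '1'; FN = '1' predicted as other.
recall = TP/(TP+FN).
1: TP=8, FN=1+2+1+1=5 → 8/13 = 0.6154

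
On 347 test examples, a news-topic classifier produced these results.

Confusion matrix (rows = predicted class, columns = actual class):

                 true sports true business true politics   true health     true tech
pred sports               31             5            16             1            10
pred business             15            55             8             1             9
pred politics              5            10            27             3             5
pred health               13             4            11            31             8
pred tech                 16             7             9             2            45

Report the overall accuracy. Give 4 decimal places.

Accuracy = trace / total = (31+55+27+31+45=189) / 347 = 189/347 = 0.5447

0.5447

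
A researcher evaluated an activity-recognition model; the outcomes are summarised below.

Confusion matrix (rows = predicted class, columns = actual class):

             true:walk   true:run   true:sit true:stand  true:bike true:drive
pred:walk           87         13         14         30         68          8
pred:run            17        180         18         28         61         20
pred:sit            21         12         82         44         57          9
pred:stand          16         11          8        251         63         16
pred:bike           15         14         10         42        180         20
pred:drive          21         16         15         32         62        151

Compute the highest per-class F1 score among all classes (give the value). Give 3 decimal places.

Per-class F1 score (2·TP/(2·TP+FP+FN)):
  walk: TP=87, FP=13+14+30+68+8=133, FN=17+21+16+15+21=90 → 174/397 = 0.4383
  run: TP=180, FP=17+18+28+61+20=144, FN=13+12+11+14+16=66 → 360/570 = 0.6316
  sit: TP=82, FP=21+12+44+57+9=143, FN=14+18+8+10+15=65 → 164/372 = 0.4409
  stand: TP=251, FP=16+11+8+63+16=114, FN=30+28+44+42+32=176 → 502/792 = 0.6338
  bike: TP=180, FP=15+14+10+42+20=101, FN=68+61+57+63+62=311 → 360/772 = 0.4663
  drive: TP=151, FP=21+16+15+32+62=146, FN=8+20+9+16+20=73 → 302/521 = 0.5797
Highest is class 'stand' with F1 score = 0.634.

0.634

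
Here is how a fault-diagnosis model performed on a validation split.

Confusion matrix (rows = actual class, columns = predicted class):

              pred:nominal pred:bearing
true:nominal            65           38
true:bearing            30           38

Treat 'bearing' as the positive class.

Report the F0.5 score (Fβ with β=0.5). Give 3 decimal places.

Fβ = (1+β²)·TP / ((1+β²)·TP + β²·FN + FP), with β²=1/4
= 1.25·38 / (1.25·38 + 0.25·30 + 38) = 0.511

0.511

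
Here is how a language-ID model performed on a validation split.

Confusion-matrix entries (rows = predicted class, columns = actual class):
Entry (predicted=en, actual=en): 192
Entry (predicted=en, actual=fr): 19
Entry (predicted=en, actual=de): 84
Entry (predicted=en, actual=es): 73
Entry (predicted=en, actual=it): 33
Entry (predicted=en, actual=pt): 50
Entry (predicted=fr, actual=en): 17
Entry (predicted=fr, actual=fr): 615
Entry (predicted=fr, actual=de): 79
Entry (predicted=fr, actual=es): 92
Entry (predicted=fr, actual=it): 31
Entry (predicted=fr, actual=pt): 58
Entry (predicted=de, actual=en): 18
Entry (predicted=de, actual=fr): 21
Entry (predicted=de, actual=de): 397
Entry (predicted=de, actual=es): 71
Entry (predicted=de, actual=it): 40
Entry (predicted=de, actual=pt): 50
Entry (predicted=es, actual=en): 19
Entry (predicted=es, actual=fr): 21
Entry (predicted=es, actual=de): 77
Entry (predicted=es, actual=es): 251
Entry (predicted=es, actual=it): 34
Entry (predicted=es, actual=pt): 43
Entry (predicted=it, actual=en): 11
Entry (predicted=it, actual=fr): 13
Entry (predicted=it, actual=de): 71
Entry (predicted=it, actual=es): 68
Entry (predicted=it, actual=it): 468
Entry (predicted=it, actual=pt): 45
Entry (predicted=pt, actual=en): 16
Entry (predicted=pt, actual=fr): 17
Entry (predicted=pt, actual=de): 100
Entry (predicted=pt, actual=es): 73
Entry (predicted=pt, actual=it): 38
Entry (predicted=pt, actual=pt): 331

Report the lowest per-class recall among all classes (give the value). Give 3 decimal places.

0.400

Per-class recall (TP/(TP+FN)):
  en: TP=192, FN=17+18+19+11+16=81 → 192/273 = 0.7033
  fr: TP=615, FN=19+21+21+13+17=91 → 615/706 = 0.8711
  de: TP=397, FN=84+79+77+71+100=411 → 397/808 = 0.4913
  es: TP=251, FN=73+92+71+68+73=377 → 251/628 = 0.3997
  it: TP=468, FN=33+31+40+34+38=176 → 468/644 = 0.7267
  pt: TP=331, FN=50+58+50+43+45=246 → 331/577 = 0.5737
Lowest is class 'es' with recall = 0.400.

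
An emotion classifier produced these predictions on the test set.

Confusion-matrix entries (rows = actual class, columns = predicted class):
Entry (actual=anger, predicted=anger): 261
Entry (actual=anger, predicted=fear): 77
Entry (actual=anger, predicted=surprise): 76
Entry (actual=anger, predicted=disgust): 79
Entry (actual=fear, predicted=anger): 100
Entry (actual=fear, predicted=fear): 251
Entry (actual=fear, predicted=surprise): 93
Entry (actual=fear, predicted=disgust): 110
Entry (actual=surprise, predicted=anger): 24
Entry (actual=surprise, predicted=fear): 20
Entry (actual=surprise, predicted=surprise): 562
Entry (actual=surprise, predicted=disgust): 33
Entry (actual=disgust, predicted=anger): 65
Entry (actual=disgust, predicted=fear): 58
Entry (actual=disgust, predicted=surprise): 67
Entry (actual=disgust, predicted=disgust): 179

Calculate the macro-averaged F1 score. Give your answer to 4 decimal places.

0.5809

Per-class F1 score (2·TP/(2·TP+FP+FN)):
  anger: TP=261, FP=100+24+65=189, FN=77+76+79=232 → 522/943 = 0.55355
  fear: TP=251, FP=77+20+58=155, FN=100+93+110=303 → 502/960 = 0.52292
  surprise: TP=562, FP=76+93+67=236, FN=24+20+33=77 → 1124/1437 = 0.78219
  disgust: TP=179, FP=79+110+33=222, FN=65+58+67=190 → 358/770 = 0.46494
Macro-F1 score = mean = (0.55355 + 0.52292 + 0.78219 + 0.46494) / 4 = 0.5809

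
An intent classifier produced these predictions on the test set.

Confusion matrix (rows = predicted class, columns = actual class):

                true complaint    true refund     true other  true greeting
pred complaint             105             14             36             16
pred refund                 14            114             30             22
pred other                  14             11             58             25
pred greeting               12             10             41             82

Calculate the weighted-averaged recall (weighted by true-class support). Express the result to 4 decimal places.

0.5944

Per-class recall (TP/(TP+FN)):
  complaint: TP=105, FN=14+14+12=40 → 105/145 = 0.72414
  refund: TP=114, FN=14+11+10=35 → 114/149 = 0.76510
  other: TP=58, FN=36+30+41=107 → 58/165 = 0.35152
  greeting: TP=82, FN=16+22+25=63 → 82/145 = 0.56552
Weighted-recall = Σ (supportᵢ/N)·recallᵢ with N=604: (145/604)·0.72414 + (149/604)·0.76510 + (165/604)·0.35152 + (145/604)·0.56552 = 0.5944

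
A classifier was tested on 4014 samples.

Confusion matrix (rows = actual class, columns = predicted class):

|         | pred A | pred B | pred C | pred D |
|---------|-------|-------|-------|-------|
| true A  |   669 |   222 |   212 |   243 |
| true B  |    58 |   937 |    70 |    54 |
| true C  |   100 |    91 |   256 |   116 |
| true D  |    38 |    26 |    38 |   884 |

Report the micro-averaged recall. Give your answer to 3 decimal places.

Micro-averaging pools counts across classes: ΣTP=2746, ΣFP=1268, ΣFN=1268.
Micro-recall = TP/(TP+FN) on pooled counts = 0.684 (equals overall accuracy in single-label multiclass).

0.684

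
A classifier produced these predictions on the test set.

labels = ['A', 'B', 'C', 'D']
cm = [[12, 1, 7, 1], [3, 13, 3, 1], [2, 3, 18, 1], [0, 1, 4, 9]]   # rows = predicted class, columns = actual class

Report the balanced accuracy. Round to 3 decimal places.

0.685

Balanced accuracy = mean of per-class recall.
  A: recall = 12/17 = 0.7059
  B: recall = 13/18 = 0.7222
  C: recall = 18/32 = 0.5625
  D: recall = 9/12 = 0.7500
Mean = (0.7059 + 0.7222 + 0.5625 + 0.7500) / 4 = 0.685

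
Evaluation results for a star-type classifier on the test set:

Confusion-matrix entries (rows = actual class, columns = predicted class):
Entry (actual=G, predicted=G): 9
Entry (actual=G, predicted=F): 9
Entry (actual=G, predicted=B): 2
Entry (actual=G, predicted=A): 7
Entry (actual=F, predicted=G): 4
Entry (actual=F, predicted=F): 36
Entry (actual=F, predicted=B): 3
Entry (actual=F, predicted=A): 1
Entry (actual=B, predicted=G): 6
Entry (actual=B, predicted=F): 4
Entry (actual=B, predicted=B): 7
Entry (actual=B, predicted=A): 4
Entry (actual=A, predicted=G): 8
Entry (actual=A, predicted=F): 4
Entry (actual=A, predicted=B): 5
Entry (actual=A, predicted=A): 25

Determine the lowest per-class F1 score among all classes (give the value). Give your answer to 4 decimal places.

Per-class F1 score (2·TP/(2·TP+FP+FN)):
  G: TP=9, FP=4+6+8=18, FN=9+2+7=18 → 18/54 = 0.33333
  F: TP=36, FP=9+4+4=17, FN=4+3+1=8 → 72/97 = 0.74227
  B: TP=7, FP=2+3+5=10, FN=6+4+4=14 → 14/38 = 0.36842
  A: TP=25, FP=7+1+4=12, FN=8+4+5=17 → 50/79 = 0.63291
Lowest is class 'G' with F1 score = 0.3333.

0.3333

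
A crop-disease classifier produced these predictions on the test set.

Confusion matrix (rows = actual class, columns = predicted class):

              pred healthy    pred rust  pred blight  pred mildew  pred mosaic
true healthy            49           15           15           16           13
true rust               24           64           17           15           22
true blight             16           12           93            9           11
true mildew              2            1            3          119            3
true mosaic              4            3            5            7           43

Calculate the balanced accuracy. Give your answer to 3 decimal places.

0.637

Balanced accuracy = mean of per-class recall.
  healthy: recall = 49/108 = 0.4537
  rust: recall = 64/142 = 0.4507
  blight: recall = 93/141 = 0.6596
  mildew: recall = 119/128 = 0.9297
  mosaic: recall = 43/62 = 0.6935
Mean = (0.4537 + 0.4507 + 0.6596 + 0.9297 + 0.6935) / 5 = 0.637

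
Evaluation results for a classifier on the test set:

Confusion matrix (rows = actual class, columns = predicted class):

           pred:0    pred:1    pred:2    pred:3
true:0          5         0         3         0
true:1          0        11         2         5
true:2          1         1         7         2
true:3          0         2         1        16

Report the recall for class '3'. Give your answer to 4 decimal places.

Take TP from the diagonal, FP from the rest of the '3' prediction marginal, FN from the rest of the '3' actual marginal.
recall = TP/(TP+FN).
3: TP=16, FN=0+2+1=3 → 16/19 = 0.84211

0.8421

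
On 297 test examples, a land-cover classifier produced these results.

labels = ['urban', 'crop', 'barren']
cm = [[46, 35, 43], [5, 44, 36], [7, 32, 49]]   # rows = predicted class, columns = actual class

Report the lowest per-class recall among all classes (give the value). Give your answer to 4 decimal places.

0.3828

Per-class recall (TP/(TP+FN)):
  urban: TP=46, FN=5+7=12 → 46/58 = 0.79310
  crop: TP=44, FN=35+32=67 → 44/111 = 0.39640
  barren: TP=49, FN=43+36=79 → 49/128 = 0.38281
Lowest is class 'barren' with recall = 0.3828.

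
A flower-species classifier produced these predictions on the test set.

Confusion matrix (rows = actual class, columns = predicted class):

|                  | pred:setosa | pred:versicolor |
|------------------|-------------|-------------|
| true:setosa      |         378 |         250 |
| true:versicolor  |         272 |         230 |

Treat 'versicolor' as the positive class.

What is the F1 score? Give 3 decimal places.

0.468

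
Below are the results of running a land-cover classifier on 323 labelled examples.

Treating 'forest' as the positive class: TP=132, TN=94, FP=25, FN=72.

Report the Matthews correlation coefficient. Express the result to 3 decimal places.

0.422

MCC = (TP·TN − FP·FN) / √((TP+FP)(TP+FN)(TN+FP)(TN+FN))
Numerator = 132·94 − 25·72 = 10608
Denominator = √(157·204·119·166) = √632681112 = 25153.1531
MCC = 10608 / 25153.1531 = 0.422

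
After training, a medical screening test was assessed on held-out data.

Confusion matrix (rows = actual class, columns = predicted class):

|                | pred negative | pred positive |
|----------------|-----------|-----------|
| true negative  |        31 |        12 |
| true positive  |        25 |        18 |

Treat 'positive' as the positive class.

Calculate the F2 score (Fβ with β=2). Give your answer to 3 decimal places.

0.446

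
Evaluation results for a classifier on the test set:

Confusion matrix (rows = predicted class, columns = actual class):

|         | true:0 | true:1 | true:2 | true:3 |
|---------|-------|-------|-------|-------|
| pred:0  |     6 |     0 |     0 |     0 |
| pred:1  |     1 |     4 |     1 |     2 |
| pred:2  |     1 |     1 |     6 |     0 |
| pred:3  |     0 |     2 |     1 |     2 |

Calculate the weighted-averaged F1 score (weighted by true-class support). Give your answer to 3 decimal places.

0.680

Per-class F1 score (2·TP/(2·TP+FP+FN)):
  0: TP=6, FP=0+0+0=0, FN=1+1+0=2 → 12/14 = 0.8571
  1: TP=4, FP=1+1+2=4, FN=0+1+2=3 → 8/15 = 0.5333
  2: TP=6, FP=1+1+0=2, FN=0+1+1=2 → 12/16 = 0.7500
  3: TP=2, FP=0+2+1=3, FN=0+2+0=2 → 4/9 = 0.4444
Weighted-F1 score = Σ (supportᵢ/N)·F1 scoreᵢ with N=27: (8/27)·0.8571 + (7/27)·0.5333 + (8/27)·0.7500 + (4/27)·0.4444 = 0.680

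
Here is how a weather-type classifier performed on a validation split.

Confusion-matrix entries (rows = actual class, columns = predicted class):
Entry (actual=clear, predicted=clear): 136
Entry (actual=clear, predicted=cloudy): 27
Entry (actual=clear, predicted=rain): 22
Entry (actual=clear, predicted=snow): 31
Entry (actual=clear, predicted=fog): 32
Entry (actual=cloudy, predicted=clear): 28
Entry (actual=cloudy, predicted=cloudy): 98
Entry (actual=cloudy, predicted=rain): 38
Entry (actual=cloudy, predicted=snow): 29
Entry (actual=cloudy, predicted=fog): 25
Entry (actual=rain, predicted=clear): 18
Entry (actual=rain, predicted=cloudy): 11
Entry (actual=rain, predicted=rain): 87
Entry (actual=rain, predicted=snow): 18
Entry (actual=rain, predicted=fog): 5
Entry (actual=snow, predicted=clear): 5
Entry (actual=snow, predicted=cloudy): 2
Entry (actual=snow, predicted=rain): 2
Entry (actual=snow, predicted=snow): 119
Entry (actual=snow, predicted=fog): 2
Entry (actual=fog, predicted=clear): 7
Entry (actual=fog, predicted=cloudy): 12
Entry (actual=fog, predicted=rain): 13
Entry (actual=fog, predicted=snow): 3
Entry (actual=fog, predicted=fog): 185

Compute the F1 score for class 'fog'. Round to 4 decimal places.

0.7889

One-vs-rest for 'fog': TP = diagonal; FP = other classes predicted 'fog'; FN = 'fog' predicted as other.
F1 score = 2·TP/(2·TP+FP+FN).
fog: TP=185, FP=32+25+5+2=64, FN=7+12+13+3=35 → 370/469 = 0.78891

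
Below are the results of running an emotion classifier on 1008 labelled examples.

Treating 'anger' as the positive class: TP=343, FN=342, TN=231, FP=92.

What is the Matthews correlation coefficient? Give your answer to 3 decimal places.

0.203

MCC = (TP·TN − FP·FN) / √((TP+FP)(TP+FN)(TN+FP)(TN+FN))
Numerator = 343·231 − 92·342 = 47769
Denominator = √(435·685·323·573) = √55148915025 = 234838.0613
MCC = 47769 / 234838.0613 = 0.203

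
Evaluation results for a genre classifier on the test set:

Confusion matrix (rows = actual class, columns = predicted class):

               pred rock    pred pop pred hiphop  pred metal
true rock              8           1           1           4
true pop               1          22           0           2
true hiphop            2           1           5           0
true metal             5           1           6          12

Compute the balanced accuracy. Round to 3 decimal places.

Balanced accuracy = mean of per-class recall.
  rock: recall = 8/14 = 0.5714
  pop: recall = 22/25 = 0.8800
  hiphop: recall = 5/8 = 0.6250
  metal: recall = 12/24 = 0.5000
Mean = (0.5714 + 0.8800 + 0.6250 + 0.5000) / 4 = 0.644

0.644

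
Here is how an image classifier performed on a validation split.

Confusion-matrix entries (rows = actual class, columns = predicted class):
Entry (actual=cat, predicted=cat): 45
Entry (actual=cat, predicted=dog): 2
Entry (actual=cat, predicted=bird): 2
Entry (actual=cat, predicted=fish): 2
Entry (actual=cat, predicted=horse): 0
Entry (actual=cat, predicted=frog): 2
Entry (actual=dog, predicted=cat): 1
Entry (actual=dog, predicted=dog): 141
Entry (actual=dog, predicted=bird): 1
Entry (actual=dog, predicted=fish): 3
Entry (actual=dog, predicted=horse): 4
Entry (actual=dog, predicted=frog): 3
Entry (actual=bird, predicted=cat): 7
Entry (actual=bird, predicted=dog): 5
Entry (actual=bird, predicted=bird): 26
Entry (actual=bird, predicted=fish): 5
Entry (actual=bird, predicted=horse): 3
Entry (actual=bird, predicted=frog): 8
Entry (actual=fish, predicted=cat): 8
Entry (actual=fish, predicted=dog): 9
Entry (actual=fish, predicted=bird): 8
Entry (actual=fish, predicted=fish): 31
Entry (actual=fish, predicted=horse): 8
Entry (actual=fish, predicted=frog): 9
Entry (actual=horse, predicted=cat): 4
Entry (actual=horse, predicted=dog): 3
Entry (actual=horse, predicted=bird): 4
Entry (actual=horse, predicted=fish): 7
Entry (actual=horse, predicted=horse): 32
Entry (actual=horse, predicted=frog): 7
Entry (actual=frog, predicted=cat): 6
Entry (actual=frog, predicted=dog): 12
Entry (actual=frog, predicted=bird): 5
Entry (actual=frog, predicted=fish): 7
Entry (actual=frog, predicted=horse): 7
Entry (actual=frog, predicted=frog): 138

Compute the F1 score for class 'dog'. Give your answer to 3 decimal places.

Take TP from the diagonal, FP from the rest of the 'dog' prediction marginal, FN from the rest of the 'dog' actual marginal.
F1 score = 2·TP/(2·TP+FP+FN).
dog: TP=141, FP=2+5+9+3+12=31, FN=1+1+3+4+3=12 → 282/325 = 0.8677

0.868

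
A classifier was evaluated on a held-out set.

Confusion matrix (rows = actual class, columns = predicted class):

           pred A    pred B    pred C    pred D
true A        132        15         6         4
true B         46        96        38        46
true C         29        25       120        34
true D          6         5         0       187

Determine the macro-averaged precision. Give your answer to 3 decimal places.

Per-class precision (TP/(TP+FP)):
  A: TP=132, FP=46+29+6=81 → 132/213 = 0.6197
  B: TP=96, FP=15+25+5=45 → 96/141 = 0.6809
  C: TP=120, FP=6+38+0=44 → 120/164 = 0.7317
  D: TP=187, FP=4+46+34=84 → 187/271 = 0.6900
Macro-precision = mean = (0.6197 + 0.6809 + 0.7317 + 0.6900) / 4 = 0.681

0.681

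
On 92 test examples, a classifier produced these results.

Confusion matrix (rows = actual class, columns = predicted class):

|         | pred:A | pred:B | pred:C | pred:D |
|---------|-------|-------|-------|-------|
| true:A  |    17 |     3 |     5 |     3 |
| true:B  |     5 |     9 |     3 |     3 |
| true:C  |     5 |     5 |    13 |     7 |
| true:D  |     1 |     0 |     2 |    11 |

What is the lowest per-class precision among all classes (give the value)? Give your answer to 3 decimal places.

Per-class precision (TP/(TP+FP)):
  A: TP=17, FP=5+5+1=11 → 17/28 = 0.6071
  B: TP=9, FP=3+5+0=8 → 9/17 = 0.5294
  C: TP=13, FP=5+3+2=10 → 13/23 = 0.5652
  D: TP=11, FP=3+3+7=13 → 11/24 = 0.4583
Lowest is class 'D' with precision = 0.458.

0.458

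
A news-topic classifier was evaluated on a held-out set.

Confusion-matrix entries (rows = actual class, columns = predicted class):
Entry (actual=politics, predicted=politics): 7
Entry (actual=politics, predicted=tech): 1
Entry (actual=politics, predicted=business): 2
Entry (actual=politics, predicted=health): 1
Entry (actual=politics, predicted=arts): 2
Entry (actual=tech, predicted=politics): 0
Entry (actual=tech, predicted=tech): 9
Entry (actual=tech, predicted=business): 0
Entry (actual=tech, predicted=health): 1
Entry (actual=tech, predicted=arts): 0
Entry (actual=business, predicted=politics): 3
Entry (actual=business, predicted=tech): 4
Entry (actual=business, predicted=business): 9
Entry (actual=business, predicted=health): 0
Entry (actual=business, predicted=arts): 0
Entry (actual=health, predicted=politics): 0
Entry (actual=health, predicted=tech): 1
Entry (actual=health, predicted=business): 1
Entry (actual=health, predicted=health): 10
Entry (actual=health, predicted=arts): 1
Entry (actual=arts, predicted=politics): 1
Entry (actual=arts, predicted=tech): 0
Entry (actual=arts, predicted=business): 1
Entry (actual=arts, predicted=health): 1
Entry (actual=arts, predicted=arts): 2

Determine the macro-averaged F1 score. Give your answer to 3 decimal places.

0.619

Per-class F1 score (2·TP/(2·TP+FP+FN)):
  politics: TP=7, FP=0+3+0+1=4, FN=1+2+1+2=6 → 14/24 = 0.5833
  tech: TP=9, FP=1+4+1+0=6, FN=0+0+1+0=1 → 18/25 = 0.7200
  business: TP=9, FP=2+0+1+1=4, FN=3+4+0+0=7 → 18/29 = 0.6207
  health: TP=10, FP=1+1+0+1=3, FN=0+1+1+1=3 → 20/26 = 0.7692
  arts: TP=2, FP=2+0+0+1=3, FN=1+0+1+1=3 → 4/10 = 0.4000
Macro-F1 score = mean = (0.5833 + 0.7200 + 0.6207 + 0.7692 + 0.4000) / 5 = 0.619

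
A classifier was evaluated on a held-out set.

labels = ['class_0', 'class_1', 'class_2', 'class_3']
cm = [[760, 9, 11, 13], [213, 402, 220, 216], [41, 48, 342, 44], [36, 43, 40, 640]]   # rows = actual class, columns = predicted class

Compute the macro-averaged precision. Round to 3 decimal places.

Per-class precision (TP/(TP+FP)):
  class_0: TP=760, FP=213+41+36=290 → 760/1050 = 0.7238
  class_1: TP=402, FP=9+48+43=100 → 402/502 = 0.8008
  class_2: TP=342, FP=11+220+40=271 → 342/613 = 0.5579
  class_3: TP=640, FP=13+216+44=273 → 640/913 = 0.7010
Macro-precision = mean = (0.7238 + 0.8008 + 0.5579 + 0.7010) / 4 = 0.696

0.696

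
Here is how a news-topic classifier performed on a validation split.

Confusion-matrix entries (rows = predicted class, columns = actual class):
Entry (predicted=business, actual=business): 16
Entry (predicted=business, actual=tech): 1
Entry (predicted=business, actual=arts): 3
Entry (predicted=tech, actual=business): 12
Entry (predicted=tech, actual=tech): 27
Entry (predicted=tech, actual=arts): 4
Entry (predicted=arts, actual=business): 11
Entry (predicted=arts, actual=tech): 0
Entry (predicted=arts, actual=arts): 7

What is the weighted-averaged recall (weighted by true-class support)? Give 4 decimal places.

0.6173

Per-class recall (TP/(TP+FN)):
  business: TP=16, FN=12+11=23 → 16/39 = 0.41026
  tech: TP=27, FN=1+0=1 → 27/28 = 0.96429
  arts: TP=7, FN=3+4=7 → 7/14 = 0.50000
Weighted-recall = Σ (supportᵢ/N)·recallᵢ with N=81: (39/81)·0.41026 + (28/81)·0.96429 + (14/81)·0.50000 = 0.6173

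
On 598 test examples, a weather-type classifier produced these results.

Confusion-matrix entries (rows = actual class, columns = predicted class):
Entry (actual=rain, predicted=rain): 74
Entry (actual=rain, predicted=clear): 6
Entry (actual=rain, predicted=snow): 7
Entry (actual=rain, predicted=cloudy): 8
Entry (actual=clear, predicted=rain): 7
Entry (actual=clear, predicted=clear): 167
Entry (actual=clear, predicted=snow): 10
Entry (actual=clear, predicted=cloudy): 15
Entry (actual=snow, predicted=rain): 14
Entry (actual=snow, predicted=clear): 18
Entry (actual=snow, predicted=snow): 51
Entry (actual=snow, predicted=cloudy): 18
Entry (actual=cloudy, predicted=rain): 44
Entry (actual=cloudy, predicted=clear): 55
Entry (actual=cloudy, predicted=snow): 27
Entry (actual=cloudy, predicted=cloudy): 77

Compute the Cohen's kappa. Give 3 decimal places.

0.477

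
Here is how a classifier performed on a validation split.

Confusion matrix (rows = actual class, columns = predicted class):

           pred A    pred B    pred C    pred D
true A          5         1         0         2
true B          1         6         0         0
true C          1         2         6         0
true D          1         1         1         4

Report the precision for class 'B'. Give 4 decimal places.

Treat 'B' as positive and all other classes as negative.
precision = TP/(TP+FP).
B: TP=6, FP=1+2+1=4 → 6/10 = 0.60000

0.6000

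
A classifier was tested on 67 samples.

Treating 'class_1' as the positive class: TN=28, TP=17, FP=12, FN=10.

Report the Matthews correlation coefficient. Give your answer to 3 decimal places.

0.326

MCC = (TP·TN − FP·FN) / √((TP+FP)(TP+FN)(TN+FP)(TN+FN))
Numerator = 17·28 − 12·10 = 356
Denominator = √(29·27·40·38) = √1190160 = 1090.9445
MCC = 356 / 1090.9445 = 0.326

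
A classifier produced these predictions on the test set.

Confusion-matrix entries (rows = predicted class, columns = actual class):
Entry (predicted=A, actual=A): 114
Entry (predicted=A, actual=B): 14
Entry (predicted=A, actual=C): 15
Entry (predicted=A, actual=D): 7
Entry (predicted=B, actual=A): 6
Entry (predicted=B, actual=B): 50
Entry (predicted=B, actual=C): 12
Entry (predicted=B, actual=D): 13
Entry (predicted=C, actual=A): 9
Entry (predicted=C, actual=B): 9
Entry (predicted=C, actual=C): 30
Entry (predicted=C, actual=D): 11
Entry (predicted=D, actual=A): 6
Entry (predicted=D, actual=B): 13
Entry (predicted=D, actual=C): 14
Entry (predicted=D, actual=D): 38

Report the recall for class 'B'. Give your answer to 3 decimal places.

0.581

recall = TP/(TP+FN).
B: TP=50, FN=14+9+13=36 → 50/86 = 0.5814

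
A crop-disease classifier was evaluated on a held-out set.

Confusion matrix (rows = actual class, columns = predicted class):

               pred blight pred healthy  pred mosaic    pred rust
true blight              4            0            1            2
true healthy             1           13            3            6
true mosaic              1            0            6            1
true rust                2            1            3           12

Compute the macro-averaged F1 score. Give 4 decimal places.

0.6057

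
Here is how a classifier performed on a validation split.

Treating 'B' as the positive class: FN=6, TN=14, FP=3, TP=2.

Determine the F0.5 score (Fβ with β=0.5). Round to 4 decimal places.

Fβ = (1+β²)·TP / ((1+β²)·TP + β²·FN + FP), with β²=1/4
= 1.25·2 / (1.25·2 + 0.25·6 + 3) = 0.3571

0.3571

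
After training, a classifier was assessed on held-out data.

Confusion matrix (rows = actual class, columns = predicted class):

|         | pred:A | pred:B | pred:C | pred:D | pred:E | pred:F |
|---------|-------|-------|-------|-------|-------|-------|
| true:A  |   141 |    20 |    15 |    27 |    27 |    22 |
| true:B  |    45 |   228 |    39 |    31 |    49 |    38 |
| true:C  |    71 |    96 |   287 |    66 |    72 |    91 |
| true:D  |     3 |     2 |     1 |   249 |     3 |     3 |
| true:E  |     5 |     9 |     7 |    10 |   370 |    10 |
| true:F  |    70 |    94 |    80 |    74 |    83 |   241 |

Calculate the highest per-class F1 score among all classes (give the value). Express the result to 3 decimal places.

Per-class F1 score (2·TP/(2·TP+FP+FN)):
  A: TP=141, FP=45+71+3+5+70=194, FN=20+15+27+27+22=111 → 282/587 = 0.4804
  B: TP=228, FP=20+96+2+9+94=221, FN=45+39+31+49+38=202 → 456/879 = 0.5188
  C: TP=287, FP=15+39+1+7+80=142, FN=71+96+66+72+91=396 → 574/1112 = 0.5162
  D: TP=249, FP=27+31+66+10+74=208, FN=3+2+1+3+3=12 → 498/718 = 0.6936
  E: TP=370, FP=27+49+72+3+83=234, FN=5+9+7+10+10=41 → 740/1015 = 0.7291
  F: TP=241, FP=22+38+91+3+10=164, FN=70+94+80+74+83=401 → 482/1047 = 0.4604
Highest is class 'E' with F1 score = 0.729.

0.729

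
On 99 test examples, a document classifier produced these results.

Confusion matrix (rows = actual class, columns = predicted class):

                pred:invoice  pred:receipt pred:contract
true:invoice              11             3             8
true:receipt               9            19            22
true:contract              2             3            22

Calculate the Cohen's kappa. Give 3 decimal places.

Observed agreement pₒ = trace/N = 52/99 = 0.5253
Expected agreement pₑ = Σ (rowᵢ·colᵢ)/N² = (22·22 + 50·25 + 27·52)/99² = 0.3202
κ = (pₒ − pₑ)/(1 − pₑ) = (0.5253 − 0.3202)/(1 − 0.3202) = 0.302

0.302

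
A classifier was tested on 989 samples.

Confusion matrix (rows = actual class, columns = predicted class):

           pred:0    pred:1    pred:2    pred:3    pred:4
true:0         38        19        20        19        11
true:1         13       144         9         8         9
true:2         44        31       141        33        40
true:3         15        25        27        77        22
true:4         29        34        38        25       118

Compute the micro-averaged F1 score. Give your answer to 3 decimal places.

0.524

Micro-averaging pools counts across classes: ΣTP=518, ΣFP=471, ΣFN=471.
Micro-F1 score = 2·TP/(2·TP+FP+FN) on pooled counts = 0.524 (equals overall accuracy in single-label multiclass).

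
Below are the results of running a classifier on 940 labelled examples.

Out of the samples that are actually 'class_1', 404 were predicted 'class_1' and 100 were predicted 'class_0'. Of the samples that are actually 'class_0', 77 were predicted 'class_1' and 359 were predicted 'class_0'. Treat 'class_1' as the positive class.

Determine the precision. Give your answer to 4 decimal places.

0.8399

Precision = TP/(TP+FP) = 404/(404+77) = 404/481 = 0.8399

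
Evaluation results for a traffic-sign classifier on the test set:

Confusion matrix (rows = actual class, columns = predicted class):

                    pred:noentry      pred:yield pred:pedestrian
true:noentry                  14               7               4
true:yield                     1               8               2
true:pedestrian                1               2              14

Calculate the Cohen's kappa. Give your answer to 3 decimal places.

Observed agreement pₒ = trace/N = 36/53 = 0.6792
Expected agreement pₑ = Σ (rowᵢ·colᵢ)/N² = (25·16 + 11·17 + 17·20)/53² = 0.3300
κ = (pₒ − pₑ)/(1 − pₑ) = (0.6792 − 0.3300)/(1 − 0.3300) = 0.521

0.521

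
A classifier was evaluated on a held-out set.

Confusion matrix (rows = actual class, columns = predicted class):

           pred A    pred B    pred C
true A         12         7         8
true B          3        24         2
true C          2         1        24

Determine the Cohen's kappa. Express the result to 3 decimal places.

0.584

Observed agreement pₒ = trace/N = 60/83 = 0.7229
Expected agreement pₑ = Σ (rowᵢ·colᵢ)/N² = (27·17 + 29·32 + 27·34)/83² = 0.3346
κ = (pₒ − pₑ)/(1 − pₑ) = (0.7229 − 0.3346)/(1 − 0.3346) = 0.584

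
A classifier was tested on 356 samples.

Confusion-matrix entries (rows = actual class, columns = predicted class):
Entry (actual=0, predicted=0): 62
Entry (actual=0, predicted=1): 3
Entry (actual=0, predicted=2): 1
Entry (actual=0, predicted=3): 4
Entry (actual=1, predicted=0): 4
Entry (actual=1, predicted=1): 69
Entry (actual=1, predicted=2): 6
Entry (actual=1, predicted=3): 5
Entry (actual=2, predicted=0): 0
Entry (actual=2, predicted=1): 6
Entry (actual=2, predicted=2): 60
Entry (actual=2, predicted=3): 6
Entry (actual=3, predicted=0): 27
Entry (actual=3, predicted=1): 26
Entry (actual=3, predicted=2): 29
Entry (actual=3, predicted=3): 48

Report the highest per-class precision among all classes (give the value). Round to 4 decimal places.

0.7619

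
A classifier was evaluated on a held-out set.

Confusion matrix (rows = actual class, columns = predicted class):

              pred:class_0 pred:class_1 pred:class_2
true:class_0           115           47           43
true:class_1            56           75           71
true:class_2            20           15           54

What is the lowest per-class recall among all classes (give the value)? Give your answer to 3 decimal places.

0.371

Per-class recall (TP/(TP+FN)):
  class_0: TP=115, FN=47+43=90 → 115/205 = 0.5610
  class_1: TP=75, FN=56+71=127 → 75/202 = 0.3713
  class_2: TP=54, FN=20+15=35 → 54/89 = 0.6067
Lowest is class 'class_1' with recall = 0.371.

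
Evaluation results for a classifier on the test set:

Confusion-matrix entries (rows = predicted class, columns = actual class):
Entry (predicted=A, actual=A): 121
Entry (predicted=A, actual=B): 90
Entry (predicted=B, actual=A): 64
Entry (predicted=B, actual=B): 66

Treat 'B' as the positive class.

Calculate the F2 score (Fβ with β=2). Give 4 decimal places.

Fβ = (1+β²)·TP / ((1+β²)·TP + β²·FN + FP), with β²=4
= 5·66 / (5·66 + 4·90 + 64) = 0.4377

0.4377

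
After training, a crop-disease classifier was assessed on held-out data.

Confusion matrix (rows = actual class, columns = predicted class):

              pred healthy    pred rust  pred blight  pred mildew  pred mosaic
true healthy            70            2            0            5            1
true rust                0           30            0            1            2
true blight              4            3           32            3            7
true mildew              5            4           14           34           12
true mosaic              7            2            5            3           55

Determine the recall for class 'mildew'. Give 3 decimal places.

Treat 'mildew' as positive and all other classes as negative.
recall = TP/(TP+FN).
mildew: TP=34, FN=5+4+14+12=35 → 34/69 = 0.4928

0.493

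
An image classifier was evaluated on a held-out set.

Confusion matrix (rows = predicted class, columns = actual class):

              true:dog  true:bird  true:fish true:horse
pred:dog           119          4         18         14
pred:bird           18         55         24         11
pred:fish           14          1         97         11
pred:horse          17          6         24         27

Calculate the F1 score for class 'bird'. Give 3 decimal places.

0.632

Treat 'bird' as positive and all other classes as negative.
F1 score = 2·TP/(2·TP+FP+FN).
bird: TP=55, FP=18+24+11=53, FN=4+1+6=11 → 110/174 = 0.6322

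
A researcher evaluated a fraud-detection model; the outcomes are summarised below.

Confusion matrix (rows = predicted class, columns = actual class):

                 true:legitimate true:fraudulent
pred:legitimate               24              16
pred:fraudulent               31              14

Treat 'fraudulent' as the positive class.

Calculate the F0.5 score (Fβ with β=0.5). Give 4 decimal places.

Fβ = (1+β²)·TP / ((1+β²)·TP + β²·FN + FP), with β²=1/4
= 1.25·14 / (1.25·14 + 0.25·16 + 31) = 0.3333

0.3333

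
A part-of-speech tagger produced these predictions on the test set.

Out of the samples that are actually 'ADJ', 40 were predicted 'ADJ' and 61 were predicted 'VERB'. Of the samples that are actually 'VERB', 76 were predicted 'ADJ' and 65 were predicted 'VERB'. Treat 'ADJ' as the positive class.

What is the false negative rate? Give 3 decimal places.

0.604

FNR = FN/(FN+TP) = 61/(61+40) = 0.604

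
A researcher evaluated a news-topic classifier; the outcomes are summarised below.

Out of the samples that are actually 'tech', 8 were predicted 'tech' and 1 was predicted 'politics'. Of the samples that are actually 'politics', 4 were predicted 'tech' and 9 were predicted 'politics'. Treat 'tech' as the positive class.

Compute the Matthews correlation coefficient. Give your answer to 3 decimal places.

MCC = (TP·TN − FP·FN) / √((TP+FP)(TP+FN)(TN+FP)(TN+FN))
Numerator = 8·9 − 4·1 = 68
Denominator = √(12·9·13·10) = √14040 = 118.4905
MCC = 68 / 118.4905 = 0.574

0.574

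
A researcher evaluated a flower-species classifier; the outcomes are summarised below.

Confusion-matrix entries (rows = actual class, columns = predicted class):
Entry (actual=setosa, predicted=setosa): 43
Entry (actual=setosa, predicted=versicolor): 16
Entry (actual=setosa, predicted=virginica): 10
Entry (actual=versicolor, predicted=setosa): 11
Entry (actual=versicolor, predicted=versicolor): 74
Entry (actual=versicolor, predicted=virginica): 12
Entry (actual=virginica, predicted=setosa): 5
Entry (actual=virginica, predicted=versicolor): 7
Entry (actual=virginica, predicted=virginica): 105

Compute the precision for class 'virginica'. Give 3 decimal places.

Treat 'virginica' as positive and all other classes as negative.
precision = TP/(TP+FP).
virginica: TP=105, FP=10+12=22 → 105/127 = 0.8268

0.827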